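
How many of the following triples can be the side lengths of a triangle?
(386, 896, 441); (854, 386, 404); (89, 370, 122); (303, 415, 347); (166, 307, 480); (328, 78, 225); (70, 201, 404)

(386,441,896): 386+441 ≤ 896 → not valid
(386,404,854): 386+404 ≤ 854 → not valid
(89,122,370): 89+122 ≤ 370 → not valid
(303,347,415): 303+347 > 415 → valid
(166,307,480): 166+307 ≤ 480 → not valid
(78,225,328): 78+225 ≤ 328 → not valid
(70,201,404): 70+201 ≤ 404 → not valid
1 of the 7 triples forms a triangle.

1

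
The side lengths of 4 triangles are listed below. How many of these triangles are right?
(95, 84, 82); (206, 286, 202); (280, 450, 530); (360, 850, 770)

2

(95,84,82): 82²+84² = 13780 > 9025 = 95² → acute
(206,286,202): 202²+206² = 83240 > 81796 = 286² → acute
(280,450,530): 280²+450² = 280900 = 530² → right
(360,850,770): 360²+770² = 722500 = 850² → right
2 of the 4 are right.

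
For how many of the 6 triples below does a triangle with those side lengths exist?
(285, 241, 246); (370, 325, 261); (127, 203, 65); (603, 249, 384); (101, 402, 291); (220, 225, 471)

(241,246,285): 241+246 > 285 → valid
(261,325,370): 261+325 > 370 → valid
(65,127,203): 65+127 ≤ 203 → not valid
(249,384,603): 249+384 > 603 → valid
(101,291,402): 101+291 ≤ 402 → not valid
(220,225,471): 220+225 ≤ 471 → not valid
3 of the 6 triples form a triangle.

3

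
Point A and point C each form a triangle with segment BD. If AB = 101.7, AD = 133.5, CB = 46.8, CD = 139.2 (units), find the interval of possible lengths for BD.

From triangle ABD: |101.7 − 133.5| < BD < 101.7 + 133.5, i.e. 31.8 < BD < 235.2.
From triangle CBD: 92.4 < BD < 186.0.
Both must hold, so BD lies in the intersection.

92.4 < BD < 186.0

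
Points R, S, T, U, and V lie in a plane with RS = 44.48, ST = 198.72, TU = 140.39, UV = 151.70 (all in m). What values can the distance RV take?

The maximum is all hops collinear in one direction: 44.48 + 198.72 + 140.39 + 151.70 = 535.29.
The longest hop is 198.72; the others sum to 336.57. Since 198.72 ≤ 336.57, the path can fold back on itself completely, so the minimum distance is 0.

0 ≤ RV ≤ 535.29 m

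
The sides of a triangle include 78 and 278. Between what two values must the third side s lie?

200 < s < 356

By the triangle inequality, s must be less than 78 + 278 = 356 and greater than |78 − 278| = 200.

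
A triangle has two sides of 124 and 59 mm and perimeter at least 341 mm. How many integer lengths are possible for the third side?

25

Triangle inequality: 65 < x < 183. Perimeter ≥ 341 gives x ≥ 341 − 124 − 59 = 158.
So 158 ≤ x < 183; integers 158 through 182: 25 values.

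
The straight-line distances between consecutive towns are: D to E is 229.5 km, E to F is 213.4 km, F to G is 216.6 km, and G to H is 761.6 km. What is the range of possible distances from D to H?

The maximum is all hops collinear in one direction: 229.5 + 213.4 + 216.6 + 761.6 = 1421.1.
The longest hop is 761.6; the others sum to 659.5. Folding the others back against it leaves at least 761.6 − 659.5 = 102.1.

102.1 ≤ DH ≤ 1421.1 km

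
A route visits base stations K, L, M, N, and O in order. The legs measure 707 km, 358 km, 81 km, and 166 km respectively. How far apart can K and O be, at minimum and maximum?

102 ≤ KO ≤ 1312 km

The maximum is all hops collinear in one direction: 707 + 358 + 81 + 166 = 1312.
The longest hop is 707; the others sum to 605. Folding the others back against it leaves at least 707 − 605 = 102.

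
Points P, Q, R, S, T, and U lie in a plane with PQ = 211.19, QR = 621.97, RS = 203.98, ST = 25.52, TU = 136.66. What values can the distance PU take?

The maximum is all hops collinear in one direction: 211.19 + 621.97 + 203.98 + 25.52 + 136.66 = 1199.32.
The longest hop is 621.97; the others sum to 577.35. Folding the others back against it leaves at least 621.97 − 577.35 = 44.62.

44.62 ≤ PU ≤ 1199.32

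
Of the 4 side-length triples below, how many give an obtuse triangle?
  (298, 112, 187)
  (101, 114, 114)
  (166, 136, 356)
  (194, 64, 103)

1

(298,112,187): 112²+187² = 47513 < 88804 = 298² → obtuse
(101,114,114): 101²+114² = 23197 > 12996 = 114² → acute
(166,136,356): 136+166 ≤ 356, not a triangle
(194,64,103): 64+103 ≤ 194, not a triangle
1 of the 4 is obtuse.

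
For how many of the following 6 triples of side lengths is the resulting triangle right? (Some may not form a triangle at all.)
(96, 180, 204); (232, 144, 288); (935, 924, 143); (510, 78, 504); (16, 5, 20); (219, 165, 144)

(96,180,204): 96²+180² = 41616 = 204² → right
(232,144,288): 144²+232² = 74560 < 82944 = 288² → obtuse
(935,924,143): 143²+924² = 874225 = 935² → right
(510,78,504): 78²+504² = 260100 = 510² → right
(16,5,20): 5²+16² = 281 < 400 = 20² → obtuse
(219,165,144): 144²+165² = 47961 = 219² → right
4 of the 6 are right.

4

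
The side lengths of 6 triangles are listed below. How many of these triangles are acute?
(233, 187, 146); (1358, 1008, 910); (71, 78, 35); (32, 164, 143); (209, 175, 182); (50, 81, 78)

4

(233,187,146): 146²+187² = 56285 > 54289 = 233² → acute
(1358,1008,910): 910²+1008² = 1844164 = 1358² → right
(71,78,35): 35²+71² = 6266 > 6084 = 78² → acute
(32,164,143): 32²+143² = 21473 < 26896 = 164² → obtuse
(209,175,182): 175²+182² = 63749 > 43681 = 209² → acute
(50,81,78): 50²+78² = 8584 > 6561 = 81² → acute
4 of the 6 are acute.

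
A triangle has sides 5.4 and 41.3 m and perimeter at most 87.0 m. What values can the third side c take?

35.9 < c ≤ 40.3

Triangle inequality alone gives 35.9 < c < 46.7.
The perimeter condition gives c ≤ 87.0 − 5.4 − 41.3 = 40.3.
Intersecting the two: 35.9 < c ≤ 40.3.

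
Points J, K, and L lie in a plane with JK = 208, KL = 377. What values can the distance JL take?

By the triangle inequality, |208 − 377| ≤ JL ≤ 208 + 377.

169 ≤ JL ≤ 585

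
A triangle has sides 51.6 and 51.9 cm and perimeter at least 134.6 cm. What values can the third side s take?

Triangle inequality alone gives 0.3 < s < 103.5.
The perimeter condition gives s ≥ 134.6 − 51.6 − 51.9 = 31.1.
Intersecting the two: 31.1 ≤ s < 103.5.

31.1 ≤ s < 103.5 cm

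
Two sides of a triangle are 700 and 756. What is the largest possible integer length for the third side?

The third side must be strictly less than 700 + 756 = 1456.
The largest integer below 1456 is 1455.

1455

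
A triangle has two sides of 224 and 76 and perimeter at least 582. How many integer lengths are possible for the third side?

18

Triangle inequality: 148 < x < 300. Perimeter ≥ 582 gives x ≥ 582 − 224 − 76 = 282.
So 282 ≤ x < 300; integers 282 through 299: 18 values.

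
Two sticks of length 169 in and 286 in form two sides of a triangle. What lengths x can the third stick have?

117 < x < 455

By the triangle inequality, x must be less than 169 + 286 = 455 and greater than |169 − 286| = 117.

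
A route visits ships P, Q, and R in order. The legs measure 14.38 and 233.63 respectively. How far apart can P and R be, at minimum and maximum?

219.25 ≤ PR ≤ 248.01

By the triangle inequality, |14.38 − 233.63| ≤ PR ≤ 14.38 + 233.63.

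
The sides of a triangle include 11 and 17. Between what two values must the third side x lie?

By the triangle inequality, x must be less than 11 + 17 = 28 and greater than |11 − 17| = 6.

6 < x < 28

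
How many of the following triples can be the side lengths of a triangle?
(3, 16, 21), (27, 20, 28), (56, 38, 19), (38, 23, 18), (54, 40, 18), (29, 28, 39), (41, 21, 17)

(3,16,21): 3+16 ≤ 21 → not valid
(20,27,28): 20+27 > 28 → valid
(19,38,56): 19+38 > 56 → valid
(18,23,38): 18+23 > 38 → valid
(18,40,54): 18+40 > 54 → valid
(28,29,39): 28+29 > 39 → valid
(17,21,41): 17+21 ≤ 41 → not valid
5 of the 7 triples form a triangle.

5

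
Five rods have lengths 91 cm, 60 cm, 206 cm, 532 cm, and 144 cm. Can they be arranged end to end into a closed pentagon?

For a pentagon, each side must be shorter than the sum of the others.
Here the longest side is 532, but the remaining 4 sides sum to only 501.

No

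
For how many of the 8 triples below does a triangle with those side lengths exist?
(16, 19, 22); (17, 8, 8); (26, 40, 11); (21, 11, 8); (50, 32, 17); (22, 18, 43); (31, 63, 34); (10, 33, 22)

(16,19,22): 16+19 > 22 → valid
(8,8,17): 8+8 ≤ 17 → not valid
(11,26,40): 11+26 ≤ 40 → not valid
(8,11,21): 8+11 ≤ 21 → not valid
(17,32,50): 17+32 ≤ 50 → not valid
(18,22,43): 18+22 ≤ 43 → not valid
(31,34,63): 31+34 > 63 → valid
(10,22,33): 10+22 ≤ 33 → not valid
2 of the 8 triples form a triangle.

2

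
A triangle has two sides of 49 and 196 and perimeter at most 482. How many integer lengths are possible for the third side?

90

Triangle inequality: 147 < x < 245. Perimeter ≤ 482 gives x ≤ 482 − 49 − 196 = 237.
So 147 < x ≤ 237; integers 148 through 237: 90 values.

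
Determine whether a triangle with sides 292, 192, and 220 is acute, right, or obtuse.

Compare the square of the longest side to the sum of squares of the other two: 192² + 220² = 85264 = 292².

right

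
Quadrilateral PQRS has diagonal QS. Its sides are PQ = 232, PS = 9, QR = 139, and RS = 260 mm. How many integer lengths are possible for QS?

17

From triangle PQS: 223 < QS < 241.
From triangle RQS: 121 < QS < 399.
Intersection: 223 < QS < 241, so integers 224 through 240: 17 values.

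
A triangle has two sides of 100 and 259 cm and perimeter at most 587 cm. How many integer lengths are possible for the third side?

Triangle inequality: 159 < x < 359. Perimeter ≤ 587 gives x ≤ 587 − 100 − 259 = 228.
So 159 < x ≤ 228; integers 160 through 228: 69 values.

69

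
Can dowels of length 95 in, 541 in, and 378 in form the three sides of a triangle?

No

The longest side is 541, but the other two sum to only 473.
473 < 541, so the triangle inequality fails.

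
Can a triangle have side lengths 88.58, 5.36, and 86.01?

The longest side is 88.58, and the other two sum to 91.37.
Since 91.37 > 88.58, the triangle inequality holds.

Yes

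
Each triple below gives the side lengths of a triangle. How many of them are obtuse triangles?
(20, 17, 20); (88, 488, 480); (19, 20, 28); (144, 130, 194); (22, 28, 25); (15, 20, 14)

(20,17,20): 17²+20² = 689 > 400 = 20² → acute
(88,488,480): 88²+480² = 238144 = 488² → right
(19,20,28): 19²+20² = 761 < 784 = 28² → obtuse
(144,130,194): 130²+144² = 37636 = 194² → right
(22,28,25): 22²+25² = 1109 > 784 = 28² → acute
(15,20,14): 14²+15² = 421 > 400 = 20² → acute
1 of the 6 is obtuse.

1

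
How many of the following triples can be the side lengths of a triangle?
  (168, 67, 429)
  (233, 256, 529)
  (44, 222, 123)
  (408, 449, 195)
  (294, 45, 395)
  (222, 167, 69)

(67,168,429): 67+168 ≤ 429 → not valid
(233,256,529): 233+256 ≤ 529 → not valid
(44,123,222): 44+123 ≤ 222 → not valid
(195,408,449): 195+408 > 449 → valid
(45,294,395): 45+294 ≤ 395 → not valid
(69,167,222): 69+167 > 222 → valid
2 of the 6 triples form a triangle.

2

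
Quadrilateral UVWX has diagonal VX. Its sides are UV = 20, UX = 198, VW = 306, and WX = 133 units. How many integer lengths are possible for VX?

From triangle UVX: 178 < VX < 218.
From triangle WVX: 173 < VX < 439.
Intersection: 178 < VX < 218, so integers 179 through 217: 39 values.

39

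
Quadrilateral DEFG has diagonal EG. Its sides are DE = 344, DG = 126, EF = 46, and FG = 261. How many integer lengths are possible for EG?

From triangle DEG: 218 < EG < 470.
From triangle FEG: 215 < EG < 307.
Intersection: 218 < EG < 307, so integers 219 through 306: 88 values.

88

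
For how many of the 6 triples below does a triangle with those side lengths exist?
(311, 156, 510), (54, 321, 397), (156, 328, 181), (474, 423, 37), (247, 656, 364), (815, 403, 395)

1

(156,311,510): 156+311 ≤ 510 → not valid
(54,321,397): 54+321 ≤ 397 → not valid
(156,181,328): 156+181 > 328 → valid
(37,423,474): 37+423 ≤ 474 → not valid
(247,364,656): 247+364 ≤ 656 → not valid
(395,403,815): 395+403 ≤ 815 → not valid
1 of the 6 triples forms a triangle.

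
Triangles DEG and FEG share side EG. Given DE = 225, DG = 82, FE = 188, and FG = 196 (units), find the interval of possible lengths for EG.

143 < EG < 307

From triangle DEG: |225 − 82| < EG < 225 + 82, i.e. 143 < EG < 307.
From triangle FEG: 8 < EG < 384.
Both must hold, so EG lies in the intersection.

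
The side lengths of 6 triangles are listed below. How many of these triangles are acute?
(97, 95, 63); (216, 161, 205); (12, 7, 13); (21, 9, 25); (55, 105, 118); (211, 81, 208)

5

(97,95,63): 63²+95² = 12994 > 9409 = 97² → acute
(216,161,205): 161²+205² = 67946 > 46656 = 216² → acute
(12,7,13): 7²+12² = 193 > 169 = 13² → acute
(21,9,25): 9²+21² = 522 < 625 = 25² → obtuse
(55,105,118): 55²+105² = 14050 > 13924 = 118² → acute
(211,81,208): 81²+208² = 49825 > 44521 = 211² → acute
5 of the 6 are acute.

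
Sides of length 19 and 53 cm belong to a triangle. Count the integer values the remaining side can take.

The third side lies in the open interval (34, 72).
Integers from 35 to 71 inclusive: 71 − 35 + 1 = 37.

37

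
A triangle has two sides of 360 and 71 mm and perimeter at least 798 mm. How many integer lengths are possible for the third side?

64

Triangle inequality: 289 < x < 431. Perimeter ≥ 798 gives x ≥ 798 − 360 − 71 = 367.
So 367 ≤ x < 431; integers 367 through 430: 64 values.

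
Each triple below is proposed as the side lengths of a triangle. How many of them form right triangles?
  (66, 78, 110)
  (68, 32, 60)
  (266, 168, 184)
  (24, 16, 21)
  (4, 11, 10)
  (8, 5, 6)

1

(66,78,110): 66²+78² = 10440 < 12100 = 110² → obtuse
(68,32,60): 32²+60² = 4624 = 68² → right
(266,168,184): 168²+184² = 62080 < 70756 = 266² → obtuse
(24,16,21): 16²+21² = 697 > 576 = 24² → acute
(4,11,10): 4²+10² = 116 < 121 = 11² → obtuse
(8,5,6): 5²+6² = 61 < 64 = 8² → obtuse
1 of the 6 is right.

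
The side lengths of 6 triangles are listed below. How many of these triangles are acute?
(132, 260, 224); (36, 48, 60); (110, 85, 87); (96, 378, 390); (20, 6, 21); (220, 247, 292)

(132,260,224): 132²+224² = 67600 = 260² → right
(36,48,60): 36²+48² = 3600 = 60² → right
(110,85,87): 85²+87² = 14794 > 12100 = 110² → acute
(96,378,390): 96²+378² = 152100 = 390² → right
(20,6,21): 6²+20² = 436 < 441 = 21² → obtuse
(220,247,292): 220²+247² = 109409 > 85264 = 292² → acute
2 of the 6 are acute.

2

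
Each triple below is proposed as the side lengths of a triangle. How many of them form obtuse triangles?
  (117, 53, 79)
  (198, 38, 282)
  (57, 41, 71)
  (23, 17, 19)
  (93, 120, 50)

(117,53,79): 53²+79² = 9050 < 13689 = 117² → obtuse
(198,38,282): 38+198 ≤ 282, not a triangle
(57,41,71): 41²+57² = 4930 < 5041 = 71² → obtuse
(23,17,19): 17²+19² = 650 > 529 = 23² → acute
(93,120,50): 50²+93² = 11149 < 14400 = 120² → obtuse
3 of the 5 are obtuse.

3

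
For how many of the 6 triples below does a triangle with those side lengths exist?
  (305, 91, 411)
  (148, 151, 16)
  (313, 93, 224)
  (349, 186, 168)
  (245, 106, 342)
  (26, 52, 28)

5

(91,305,411): 91+305 ≤ 411 → not valid
(16,148,151): 16+148 > 151 → valid
(93,224,313): 93+224 > 313 → valid
(168,186,349): 168+186 > 349 → valid
(106,245,342): 106+245 > 342 → valid
(26,28,52): 26+28 > 52 → valid
5 of the 6 triples form a triangle.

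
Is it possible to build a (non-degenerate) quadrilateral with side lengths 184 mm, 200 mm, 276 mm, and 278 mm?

Yes

A quadrilateral exists iff every side is shorter than the sum of the others — equivalently, the longest side is less than the sum of the rest.
Longest side 278 < 660 (sum of the remaining 3), so yes.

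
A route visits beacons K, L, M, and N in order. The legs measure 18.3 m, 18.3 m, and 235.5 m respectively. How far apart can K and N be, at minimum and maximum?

The maximum is all hops collinear in one direction: 18.3 + 18.3 + 235.5 = 272.1.
The longest hop is 235.5; the others sum to 36.6. Folding the others back against it leaves at least 235.5 − 36.6 = 198.9.

198.9 ≤ KN ≤ 272.1 m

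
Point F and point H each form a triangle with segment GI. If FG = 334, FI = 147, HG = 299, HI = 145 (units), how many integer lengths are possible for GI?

From triangle FGI: 187 < GI < 481.
From triangle HGI: 154 < GI < 444.
Intersection: 187 < GI < 444, so integers 188 through 443: 256 values.

256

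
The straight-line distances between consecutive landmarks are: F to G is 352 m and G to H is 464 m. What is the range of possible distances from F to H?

112 ≤ FH ≤ 816 m

By the triangle inequality, |352 − 464| ≤ FH ≤ 352 + 464.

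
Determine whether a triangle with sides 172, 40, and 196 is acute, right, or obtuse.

obtuse

Compare the square of the longest side to the sum of squares of the other two: 40² + 172² = 31184 < 38416 = 196².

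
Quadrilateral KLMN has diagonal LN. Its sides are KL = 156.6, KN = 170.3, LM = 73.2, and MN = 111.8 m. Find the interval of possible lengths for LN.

From triangle KLN: |156.6 − 170.3| < LN < 156.6 + 170.3, i.e. 13.7 < LN < 326.9.
From triangle MLN: 38.6 < LN < 185.0.
Both must hold, so LN lies in the intersection.

38.6 < LN < 185.0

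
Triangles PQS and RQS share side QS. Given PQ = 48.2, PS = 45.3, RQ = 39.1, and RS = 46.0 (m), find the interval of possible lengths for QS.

From triangle PQS: |48.2 − 45.3| < QS < 48.2 + 45.3, i.e. 2.9 < QS < 93.5.
From triangle RQS: 6.9 < QS < 85.1.
Both must hold, so QS lies in the intersection.

6.9 < QS < 85.1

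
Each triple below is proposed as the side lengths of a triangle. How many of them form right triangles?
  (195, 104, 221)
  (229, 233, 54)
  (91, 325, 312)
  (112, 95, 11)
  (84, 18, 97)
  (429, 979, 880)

3

(195,104,221): 104²+195² = 48841 = 221² → right
(229,233,54): 54²+229² = 55357 > 54289 = 233² → acute
(91,325,312): 91²+312² = 105625 = 325² → right
(112,95,11): 11+95 ≤ 112, not a triangle
(84,18,97): 18²+84² = 7380 < 9409 = 97² → obtuse
(429,979,880): 429²+880² = 958441 = 979² → right
3 of the 6 are right.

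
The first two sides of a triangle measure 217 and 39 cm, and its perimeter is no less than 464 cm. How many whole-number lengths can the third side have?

48

Triangle inequality: 178 < x < 256. Perimeter ≥ 464 gives x ≥ 464 − 217 − 39 = 208.
So 208 ≤ x < 256; integers 208 through 255: 48 values.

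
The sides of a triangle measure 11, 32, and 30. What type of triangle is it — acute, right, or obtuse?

obtuse

Compare the square of the longest side to the sum of squares of the other two: 11² + 30² = 1021 < 1024 = 32².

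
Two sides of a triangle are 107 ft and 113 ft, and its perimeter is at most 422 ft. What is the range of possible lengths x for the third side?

6 < x ≤ 202 ft

Triangle inequality alone gives 6 < x < 220.
The perimeter condition gives x ≤ 422 − 107 − 113 = 202.
Intersecting the two: 6 < x ≤ 202.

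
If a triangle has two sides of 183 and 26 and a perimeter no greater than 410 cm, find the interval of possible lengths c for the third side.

Triangle inequality alone gives 157 < c < 209.
The perimeter condition gives c ≤ 410 − 183 − 26 = 201.
Intersecting the two: 157 < c ≤ 201.

157 < c ≤ 201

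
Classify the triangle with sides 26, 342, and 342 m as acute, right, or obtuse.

Compare the square of the longest side to the sum of squares of the other two: 26² + 342² = 117640 > 116964 = 342².

acute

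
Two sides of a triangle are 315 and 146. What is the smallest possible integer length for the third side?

170

The third side must be strictly greater than |315 − 146| = 169.
The smallest integer above 169 is 170.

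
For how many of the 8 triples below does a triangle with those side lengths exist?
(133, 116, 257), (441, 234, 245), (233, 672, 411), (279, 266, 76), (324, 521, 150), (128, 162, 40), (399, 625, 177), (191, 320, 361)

(116,133,257): 116+133 ≤ 257 → not valid
(234,245,441): 234+245 > 441 → valid
(233,411,672): 233+411 ≤ 672 → not valid
(76,266,279): 76+266 > 279 → valid
(150,324,521): 150+324 ≤ 521 → not valid
(40,128,162): 40+128 > 162 → valid
(177,399,625): 177+399 ≤ 625 → not valid
(191,320,361): 191+320 > 361 → valid
4 of the 8 triples form a triangle.

4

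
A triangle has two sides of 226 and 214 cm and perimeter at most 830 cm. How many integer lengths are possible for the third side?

378

Triangle inequality: 12 < x < 440. Perimeter ≤ 830 gives x ≤ 830 − 226 − 214 = 390.
So 12 < x ≤ 390; integers 13 through 390: 378 values.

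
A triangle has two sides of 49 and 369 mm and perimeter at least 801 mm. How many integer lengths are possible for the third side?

35

Triangle inequality: 320 < x < 418. Perimeter ≥ 801 gives x ≥ 801 − 49 − 369 = 383.
So 383 ≤ x < 418; integers 383 through 417: 35 values.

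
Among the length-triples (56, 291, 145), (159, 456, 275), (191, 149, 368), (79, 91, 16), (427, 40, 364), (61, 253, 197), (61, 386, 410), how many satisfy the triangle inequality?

3

(56,145,291): 56+145 ≤ 291 → not valid
(159,275,456): 159+275 ≤ 456 → not valid
(149,191,368): 149+191 ≤ 368 → not valid
(16,79,91): 16+79 > 91 → valid
(40,364,427): 40+364 ≤ 427 → not valid
(61,197,253): 61+197 > 253 → valid
(61,386,410): 61+386 > 410 → valid
3 of the 7 triples form a triangle.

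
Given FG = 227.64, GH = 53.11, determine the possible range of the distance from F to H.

174.53 ≤ FH ≤ 280.75

By the triangle inequality, |227.64 − 53.11| ≤ FH ≤ 227.64 + 53.11.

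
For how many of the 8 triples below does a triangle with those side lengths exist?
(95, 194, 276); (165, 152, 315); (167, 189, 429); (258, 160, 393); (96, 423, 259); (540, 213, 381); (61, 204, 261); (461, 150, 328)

(95,194,276): 95+194 > 276 → valid
(152,165,315): 152+165 > 315 → valid
(167,189,429): 167+189 ≤ 429 → not valid
(160,258,393): 160+258 > 393 → valid
(96,259,423): 96+259 ≤ 423 → not valid
(213,381,540): 213+381 > 540 → valid
(61,204,261): 61+204 > 261 → valid
(150,328,461): 150+328 > 461 → valid
6 of the 8 triples form a triangle.

6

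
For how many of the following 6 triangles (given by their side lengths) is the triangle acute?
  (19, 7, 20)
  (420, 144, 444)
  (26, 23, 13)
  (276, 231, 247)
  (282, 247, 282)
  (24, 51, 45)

(19,7,20): 7²+19² = 410 > 400 = 20² → acute
(420,144,444): 144²+420² = 197136 = 444² → right
(26,23,13): 13²+23² = 698 > 676 = 26² → acute
(276,231,247): 231²+247² = 114370 > 76176 = 276² → acute
(282,247,282): 247²+282² = 140533 > 79524 = 282² → acute
(24,51,45): 24²+45² = 2601 = 51² → right
4 of the 6 are acute.

4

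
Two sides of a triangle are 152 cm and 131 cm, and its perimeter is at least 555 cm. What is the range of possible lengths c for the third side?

Triangle inequality alone gives 21 < c < 283.
The perimeter condition gives c ≥ 555 − 152 − 131 = 272.
Intersecting the two: 272 ≤ c < 283.

272 ≤ c < 283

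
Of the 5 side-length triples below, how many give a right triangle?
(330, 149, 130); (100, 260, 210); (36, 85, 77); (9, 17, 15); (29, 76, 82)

1

(330,149,130): 130+149 ≤ 330, not a triangle
(100,260,210): 100²+210² = 54100 < 67600 = 260² → obtuse
(36,85,77): 36²+77² = 7225 = 85² → right
(9,17,15): 9²+15² = 306 > 289 = 17² → acute
(29,76,82): 29²+76² = 6617 < 6724 = 82² → obtuse
1 of the 5 is right.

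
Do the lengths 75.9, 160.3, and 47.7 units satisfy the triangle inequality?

No

The longest side is 160.3, but the other two sum to only 123.6.
123.6 < 160.3, so the triangle inequality fails.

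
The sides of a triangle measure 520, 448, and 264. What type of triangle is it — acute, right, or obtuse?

Compare the square of the longest side to the sum of squares of the other two: 264² + 448² = 270400 = 520².

right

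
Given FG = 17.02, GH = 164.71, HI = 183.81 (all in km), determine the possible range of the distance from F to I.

The maximum is all hops collinear in one direction: 17.02 + 164.71 + 183.81 = 365.54.
The longest hop is 183.81; the others sum to 181.73. Folding the others back against it leaves at least 183.81 − 181.73 = 2.08.

2.08 ≤ FI ≤ 365.54 km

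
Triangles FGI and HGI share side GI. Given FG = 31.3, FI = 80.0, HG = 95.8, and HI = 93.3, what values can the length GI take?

From triangle FGI: |31.3 − 80.0| < GI < 31.3 + 80.0, i.e. 48.7 < GI < 111.3.
From triangle HGI: 2.5 < GI < 189.1.
Both must hold, so GI lies in the intersection.

48.7 < GI < 111.3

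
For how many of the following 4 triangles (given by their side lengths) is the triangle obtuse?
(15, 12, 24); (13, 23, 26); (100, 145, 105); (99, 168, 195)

(15,12,24): 12²+15² = 369 < 576 = 24² → obtuse
(13,23,26): 13²+23² = 698 > 676 = 26² → acute
(100,145,105): 100²+105² = 21025 = 145² → right
(99,168,195): 99²+168² = 38025 = 195² → right
1 of the 4 is obtuse.

1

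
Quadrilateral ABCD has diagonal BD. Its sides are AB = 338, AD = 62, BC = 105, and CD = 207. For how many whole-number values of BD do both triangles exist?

From triangle ABD: 276 < BD < 400.
From triangle CBD: 102 < BD < 312.
Intersection: 276 < BD < 312, so integers 277 through 311: 35 values.

35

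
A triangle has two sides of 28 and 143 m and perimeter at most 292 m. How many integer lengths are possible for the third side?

Triangle inequality: 115 < x < 171. Perimeter ≤ 292 gives x ≤ 292 − 28 − 143 = 121.
So 115 < x ≤ 121; integers 116 through 121: 6 values.

6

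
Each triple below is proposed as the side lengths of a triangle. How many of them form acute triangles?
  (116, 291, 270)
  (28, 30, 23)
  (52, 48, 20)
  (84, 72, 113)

(116,291,270): 116²+270² = 86356 > 84681 = 291² → acute
(28,30,23): 23²+28² = 1313 > 900 = 30² → acute
(52,48,20): 20²+48² = 2704 = 52² → right
(84,72,113): 72²+84² = 12240 < 12769 = 113² → obtuse
2 of the 4 are acute.

2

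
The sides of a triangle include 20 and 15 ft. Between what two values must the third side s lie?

By the triangle inequality, s must be less than 20 + 15 = 35 and greater than |20 − 15| = 5.

5 < s < 35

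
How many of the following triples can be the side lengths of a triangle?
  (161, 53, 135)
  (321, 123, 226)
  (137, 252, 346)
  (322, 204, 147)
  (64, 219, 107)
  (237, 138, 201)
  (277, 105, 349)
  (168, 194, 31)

7

(53,135,161): 53+135 > 161 → valid
(123,226,321): 123+226 > 321 → valid
(137,252,346): 137+252 > 346 → valid
(147,204,322): 147+204 > 322 → valid
(64,107,219): 64+107 ≤ 219 → not valid
(138,201,237): 138+201 > 237 → valid
(105,277,349): 105+277 > 349 → valid
(31,168,194): 31+168 > 194 → valid
7 of the 8 triples form a triangle.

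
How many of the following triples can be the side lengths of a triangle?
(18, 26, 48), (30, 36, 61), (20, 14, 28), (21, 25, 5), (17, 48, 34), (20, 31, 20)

5

(18,26,48): 18+26 ≤ 48 → not valid
(30,36,61): 30+36 > 61 → valid
(14,20,28): 14+20 > 28 → valid
(5,21,25): 5+21 > 25 → valid
(17,34,48): 17+34 > 48 → valid
(20,20,31): 20+20 > 31 → valid
5 of the 6 triples form a triangle.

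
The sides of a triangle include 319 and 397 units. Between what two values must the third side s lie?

By the triangle inequality, s must be less than 319 + 397 = 716 and greater than |319 − 397| = 78.

78 < s < 716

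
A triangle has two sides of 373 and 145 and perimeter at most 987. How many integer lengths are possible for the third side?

Triangle inequality: 228 < x < 518. Perimeter ≤ 987 gives x ≤ 987 − 373 − 145 = 469.
So 228 < x ≤ 469; integers 229 through 469: 241 values.

241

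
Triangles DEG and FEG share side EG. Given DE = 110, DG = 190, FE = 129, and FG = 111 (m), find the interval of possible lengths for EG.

80 < EG < 240

From triangle DEG: |110 − 190| < EG < 110 + 190, i.e. 80 < EG < 300.
From triangle FEG: 18 < EG < 240.
Both must hold, so EG lies in the intersection.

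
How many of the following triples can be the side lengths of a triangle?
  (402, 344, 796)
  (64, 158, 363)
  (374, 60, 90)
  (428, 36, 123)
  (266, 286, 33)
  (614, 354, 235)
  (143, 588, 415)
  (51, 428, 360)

1

(344,402,796): 344+402 ≤ 796 → not valid
(64,158,363): 64+158 ≤ 363 → not valid
(60,90,374): 60+90 ≤ 374 → not valid
(36,123,428): 36+123 ≤ 428 → not valid
(33,266,286): 33+266 > 286 → valid
(235,354,614): 235+354 ≤ 614 → not valid
(143,415,588): 143+415 ≤ 588 → not valid
(51,360,428): 51+360 ≤ 428 → not valid
1 of the 8 triples forms a triangle.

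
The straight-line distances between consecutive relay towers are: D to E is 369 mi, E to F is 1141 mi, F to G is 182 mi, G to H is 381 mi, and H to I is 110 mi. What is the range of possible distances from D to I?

The maximum is all hops collinear in one direction: 369 + 1141 + 182 + 381 + 110 = 2183.
The longest hop is 1141; the others sum to 1042. Folding the others back against it leaves at least 1141 − 1042 = 99.

99 ≤ DI ≤ 2183 mi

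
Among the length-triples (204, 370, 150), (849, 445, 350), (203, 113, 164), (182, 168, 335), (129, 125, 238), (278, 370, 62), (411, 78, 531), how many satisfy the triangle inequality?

(150,204,370): 150+204 ≤ 370 → not valid
(350,445,849): 350+445 ≤ 849 → not valid
(113,164,203): 113+164 > 203 → valid
(168,182,335): 168+182 > 335 → valid
(125,129,238): 125+129 > 238 → valid
(62,278,370): 62+278 ≤ 370 → not valid
(78,411,531): 78+411 ≤ 531 → not valid
3 of the 7 triples form a triangle.

3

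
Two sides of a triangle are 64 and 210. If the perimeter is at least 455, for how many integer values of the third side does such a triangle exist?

93

Triangle inequality: 146 < x < 274. Perimeter ≥ 455 gives x ≥ 455 − 64 − 210 = 181.
So 181 ≤ x < 274; integers 181 through 273: 93 values.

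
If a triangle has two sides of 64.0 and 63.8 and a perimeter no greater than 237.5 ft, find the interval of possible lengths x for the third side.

0.2 < x ≤ 109.7 ft

Triangle inequality alone gives 0.2 < x < 127.8.
The perimeter condition gives x ≤ 237.5 − 64.0 − 63.8 = 109.7.
Intersecting the two: 0.2 < x ≤ 109.7.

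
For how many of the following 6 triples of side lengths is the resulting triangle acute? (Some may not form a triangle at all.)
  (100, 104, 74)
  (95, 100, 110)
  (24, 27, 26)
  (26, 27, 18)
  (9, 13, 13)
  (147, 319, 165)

(100,104,74): 74²+100² = 15476 > 10816 = 104² → acute
(95,100,110): 95²+100² = 19025 > 12100 = 110² → acute
(24,27,26): 24²+26² = 1252 > 729 = 27² → acute
(26,27,18): 18²+26² = 1000 > 729 = 27² → acute
(9,13,13): 9²+13² = 250 > 169 = 13² → acute
(147,319,165): 147+165 ≤ 319, not a triangle
5 of the 6 are acute.

5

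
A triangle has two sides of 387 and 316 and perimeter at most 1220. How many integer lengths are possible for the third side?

Triangle inequality: 71 < x < 703. Perimeter ≤ 1220 gives x ≤ 1220 − 387 − 316 = 517.
So 71 < x ≤ 517; integers 72 through 517: 446 values.

446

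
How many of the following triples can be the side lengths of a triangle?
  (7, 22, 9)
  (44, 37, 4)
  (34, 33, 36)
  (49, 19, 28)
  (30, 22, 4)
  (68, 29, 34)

1

(7,9,22): 7+9 ≤ 22 → not valid
(4,37,44): 4+37 ≤ 44 → not valid
(33,34,36): 33+34 > 36 → valid
(19,28,49): 19+28 ≤ 49 → not valid
(4,22,30): 4+22 ≤ 30 → not valid
(29,34,68): 29+34 ≤ 68 → not valid
1 of the 6 triples forms a triangle.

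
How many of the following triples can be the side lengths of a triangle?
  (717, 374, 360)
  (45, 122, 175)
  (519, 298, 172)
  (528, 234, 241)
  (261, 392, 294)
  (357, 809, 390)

(360,374,717): 360+374 > 717 → valid
(45,122,175): 45+122 ≤ 175 → not valid
(172,298,519): 172+298 ≤ 519 → not valid
(234,241,528): 234+241 ≤ 528 → not valid
(261,294,392): 261+294 > 392 → valid
(357,390,809): 357+390 ≤ 809 → not valid
2 of the 6 triples form a triangle.

2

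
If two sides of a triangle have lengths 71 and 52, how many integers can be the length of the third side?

103

The third side lies in the open interval (19, 123).
Integers from 20 to 122 inclusive: 122 − 20 + 1 = 103.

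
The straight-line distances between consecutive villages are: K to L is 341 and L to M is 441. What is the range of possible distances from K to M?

By the triangle inequality, |341 − 441| ≤ KM ≤ 341 + 441.

100 ≤ KM ≤ 782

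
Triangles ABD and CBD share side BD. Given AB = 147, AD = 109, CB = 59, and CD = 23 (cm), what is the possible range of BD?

From triangle ABD: |147 − 109| < BD < 147 + 109, i.e. 38 < BD < 256.
From triangle CBD: 36 < BD < 82.
Both must hold, so BD lies in the intersection.

38 < BD < 82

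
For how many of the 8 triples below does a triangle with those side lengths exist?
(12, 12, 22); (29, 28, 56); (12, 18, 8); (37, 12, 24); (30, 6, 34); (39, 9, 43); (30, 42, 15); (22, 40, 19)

(12,12,22): 12+12 > 22 → valid
(28,29,56): 28+29 > 56 → valid
(8,12,18): 8+12 > 18 → valid
(12,24,37): 12+24 ≤ 37 → not valid
(6,30,34): 6+30 > 34 → valid
(9,39,43): 9+39 > 43 → valid
(15,30,42): 15+30 > 42 → valid
(19,22,40): 19+22 > 40 → valid
7 of the 8 triples form a triangle.

7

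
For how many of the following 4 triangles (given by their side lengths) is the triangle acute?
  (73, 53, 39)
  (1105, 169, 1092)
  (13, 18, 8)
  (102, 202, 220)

(73,53,39): 39²+53² = 4330 < 5329 = 73² → obtuse
(1105,169,1092): 169²+1092² = 1221025 = 1105² → right
(13,18,8): 8²+13² = 233 < 324 = 18² → obtuse
(102,202,220): 102²+202² = 51208 > 48400 = 220² → acute
1 of the 4 is acute.

1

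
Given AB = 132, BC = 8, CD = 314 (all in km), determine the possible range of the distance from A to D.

174 ≤ AD ≤ 454 km

The maximum is all hops collinear in one direction: 132 + 8 + 314 = 454.
The longest hop is 314; the others sum to 140. Folding the others back against it leaves at least 314 − 140 = 174.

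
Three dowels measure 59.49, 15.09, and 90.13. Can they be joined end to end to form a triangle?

No

The longest side is 90.13, but the other two sum to only 74.58.
74.58 < 90.13, so the triangle inequality fails.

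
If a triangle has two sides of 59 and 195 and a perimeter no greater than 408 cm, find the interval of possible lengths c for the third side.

136 < c ≤ 154 cm

Triangle inequality alone gives 136 < c < 254.
The perimeter condition gives c ≤ 408 − 59 − 195 = 154.
Intersecting the two: 136 < c ≤ 154.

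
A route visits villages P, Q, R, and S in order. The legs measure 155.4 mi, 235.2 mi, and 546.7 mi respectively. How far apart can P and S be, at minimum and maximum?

156.1 ≤ PS ≤ 937.3 mi

The maximum is all hops collinear in one direction: 155.4 + 235.2 + 546.7 = 937.3.
The longest hop is 546.7; the others sum to 390.6. Folding the others back against it leaves at least 546.7 − 390.6 = 156.1.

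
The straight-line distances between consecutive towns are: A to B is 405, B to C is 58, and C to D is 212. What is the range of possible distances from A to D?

135 ≤ AD ≤ 675

The maximum is all hops collinear in one direction: 405 + 58 + 212 = 675.
The longest hop is 405; the others sum to 270. Folding the others back against it leaves at least 405 − 270 = 135.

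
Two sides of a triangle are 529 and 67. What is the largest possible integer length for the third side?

595

The third side must be strictly less than 529 + 67 = 596.
The largest integer below 596 is 595.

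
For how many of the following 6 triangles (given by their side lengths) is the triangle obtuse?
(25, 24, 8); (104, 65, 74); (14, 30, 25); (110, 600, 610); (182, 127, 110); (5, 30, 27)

4

(25,24,8): 8²+24² = 640 > 625 = 25² → acute
(104,65,74): 65²+74² = 9701 < 10816 = 104² → obtuse
(14,30,25): 14²+25² = 821 < 900 = 30² → obtuse
(110,600,610): 110²+600² = 372100 = 610² → right
(182,127,110): 110²+127² = 28229 < 33124 = 182² → obtuse
(5,30,27): 5²+27² = 754 < 900 = 30² → obtuse
4 of the 6 are obtuse.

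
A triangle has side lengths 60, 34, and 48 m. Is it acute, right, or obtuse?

Compare the square of the longest side to the sum of squares of the other two: 34² + 48² = 3460 < 3600 = 60².

obtuse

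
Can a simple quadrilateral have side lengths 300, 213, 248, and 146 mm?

Yes

A quadrilateral exists iff every side is shorter than the sum of the others — equivalently, the longest side is less than the sum of the rest.
Longest side 300 < 607 (sum of the remaining 3), so yes.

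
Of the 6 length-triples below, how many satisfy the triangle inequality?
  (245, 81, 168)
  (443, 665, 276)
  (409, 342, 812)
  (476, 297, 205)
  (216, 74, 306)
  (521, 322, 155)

3

(81,168,245): 81+168 > 245 → valid
(276,443,665): 276+443 > 665 → valid
(342,409,812): 342+409 ≤ 812 → not valid
(205,297,476): 205+297 > 476 → valid
(74,216,306): 74+216 ≤ 306 → not valid
(155,322,521): 155+322 ≤ 521 → not valid
3 of the 6 triples form a triangle.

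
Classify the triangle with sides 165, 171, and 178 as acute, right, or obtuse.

Compare the square of the longest side to the sum of squares of the other two: 165² + 171² = 56466 > 31684 = 178².

acute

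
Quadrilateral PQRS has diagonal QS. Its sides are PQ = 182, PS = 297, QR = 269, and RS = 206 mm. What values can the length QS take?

From triangle PQS: |182 − 297| < QS < 182 + 297, i.e. 115 < QS < 479.
From triangle RQS: 63 < QS < 475.
Both must hold, so QS lies in the intersection.

115 < QS < 475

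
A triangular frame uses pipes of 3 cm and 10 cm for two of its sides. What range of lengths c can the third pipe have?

By the triangle inequality, c must be less than 3 + 10 = 13 and greater than |3 − 10| = 7.

7 < c < 13 (cm)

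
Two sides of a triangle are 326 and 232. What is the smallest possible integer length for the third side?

The third side must be strictly greater than |326 − 232| = 94.
The smallest integer above 94 is 95.

95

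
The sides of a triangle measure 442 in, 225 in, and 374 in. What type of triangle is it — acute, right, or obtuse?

obtuse

Compare the square of the longest side to the sum of squares of the other two: 225² + 374² = 190501 < 195364 = 442².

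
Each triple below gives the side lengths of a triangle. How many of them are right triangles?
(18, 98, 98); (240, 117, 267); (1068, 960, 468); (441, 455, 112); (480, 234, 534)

4

(18,98,98): 18²+98² = 9928 > 9604 = 98² → acute
(240,117,267): 117²+240² = 71289 = 267² → right
(1068,960,468): 468²+960² = 1140624 = 1068² → right
(441,455,112): 112²+441² = 207025 = 455² → right
(480,234,534): 234²+480² = 285156 = 534² → right
4 of the 5 are right.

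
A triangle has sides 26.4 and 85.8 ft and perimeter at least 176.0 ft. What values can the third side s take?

Triangle inequality alone gives 59.4 < s < 112.2.
The perimeter condition gives s ≥ 176.0 − 26.4 − 85.8 = 63.8.
Intersecting the two: 63.8 ≤ s < 112.2.

63.8 ≤ s < 112.2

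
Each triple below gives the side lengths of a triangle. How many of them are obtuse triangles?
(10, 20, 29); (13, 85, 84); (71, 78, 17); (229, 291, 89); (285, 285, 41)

(10,20,29): 10²+20² = 500 < 841 = 29² → obtuse
(13,85,84): 13²+84² = 7225 = 85² → right
(71,78,17): 17²+71² = 5330 < 6084 = 78² → obtuse
(229,291,89): 89²+229² = 60362 < 84681 = 291² → obtuse
(285,285,41): 41²+285² = 82906 > 81225 = 285² → acute
3 of the 5 are obtuse.

3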